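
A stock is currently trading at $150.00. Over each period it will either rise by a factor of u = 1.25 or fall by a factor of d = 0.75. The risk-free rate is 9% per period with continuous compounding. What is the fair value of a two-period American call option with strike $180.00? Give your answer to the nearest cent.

Risk-neutral probability p = (e^0.09 − 0.75)/(1.25 − 0.75) = 0.3442/0.5000 = 0.6883
Terminal stock prices: S_uu = 234.4, S_ud = 140.6, S_dd = 84.38
Terminal payoffs (S − K): max(54.38, 0) = 54.38, max(-39.38, 0) = 0, max(-95.62, 0) = 0
Node u (S = 187.5): continuation = e^(−0.09)·[0.6883·54.3750 + 0.3117·0.0000] = 34.2075; exercise value = 7.5000 ≤ continuation, so V_u = 34.2075
Node d (S = 112.5): continuation = e^(−0.09)·[0.6883·0.0000 + 0.3117·0.0000] = 0.0000; exercise value = 0.0000 ≤ continuation, so V_d = 0.0000
Node 0 (S = 150): continuation = e^(−0.09)·[0.6883·34.2075 + 0.3117·0.0000] = 21.5200; exercise value = 0.0000 ≤ continuation, so V_0 = 21.5200

$21.52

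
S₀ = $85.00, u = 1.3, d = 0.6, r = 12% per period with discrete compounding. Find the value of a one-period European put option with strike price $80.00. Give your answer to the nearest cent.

Risk-neutral probability p = (1 + 0.12 − 0.6)/(1.3 − 0.6) = 0.5200/0.7000 = 0.7429
Terminal stock prices: S_u = 110.5, S_d = 51
Terminal payoffs (K − S): max(-30.5, 0) = 0, max(29, 0) = 29
Node 0 (S = 85): V_0 = 1/1.12·[0.7429·0.0000 + 0.2571·29.0000] = 6.6582

$6.66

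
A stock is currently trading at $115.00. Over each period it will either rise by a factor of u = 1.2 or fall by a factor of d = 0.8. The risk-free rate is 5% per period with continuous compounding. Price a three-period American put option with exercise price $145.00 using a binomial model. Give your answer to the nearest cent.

Risk-neutral probability p = (e^0.05 − 0.8)/(1.2 − 0.8) = 0.2513/0.4000 = 0.6282
Terminal stock prices: S_uuu = 198.7, S_uud = 132.5, S_udd = 88.32, S_ddd = 58.88
Terminal payoffs (K − S): max(-53.72, 0) = 0, max(12.52, 0) = 12.52, max(56.68, 0) = 56.68, max(86.12, 0) = 86.12
Node uu (S = 165.6): continuation = e^(−0.05)·[0.6282·0.0000 + 0.3718·12.5200] = 4.4282; exercise value = 0.0000 ≤ continuation, so V_uu = 4.4282
Node ud (S = 110.4): continuation = e^(−0.05)·[0.6282·12.5200 + 0.3718·56.6800] = 27.5283; exercise value = 34.6000 > continuation, so V_ud = 34.6000 (exercise)
Node dd (S = 73.6): continuation = e^(−0.05)·[0.6282·56.6800 + 0.3718·86.1200] = 64.3283; exercise value = 71.4000 > continuation, so V_dd = 71.4000 (exercise)
Node u (S = 138): continuation = e^(−0.05)·[0.6282·4.4282 + 0.3718·34.6000] = 14.8836; exercise value = 7.0000 ≤ continuation, so V_u = 14.8836
Node d (S = 92): continuation = e^(−0.05)·[0.6282·34.6000 + 0.3718·71.4000] = 45.9283; exercise value = 53.0000 > continuation, so V_d = 53.0000 (exercise)
Node 0 (S = 115): continuation = e^(−0.05)·[0.6282·14.8836 + 0.3718·53.0000] = 27.6391; exercise value = 30.0000 > continuation, so V_0 = 30.0000 (exercise)

$30.00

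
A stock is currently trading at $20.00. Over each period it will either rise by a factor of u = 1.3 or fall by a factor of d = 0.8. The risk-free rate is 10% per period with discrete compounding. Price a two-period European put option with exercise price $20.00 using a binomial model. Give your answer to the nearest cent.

Risk-neutral probability p = (1 + 0.1 − 0.8)/(1.3 − 0.8) = 0.3000/0.5000 = 0.6000
Terminal stock prices: S_uu = 33.8, S_ud = 20.8, S_dd = 12.8
Terminal payoffs (K − S): max(-13.8, 0) = 0, max(-0.8, 0) = 0, max(7.2, 0) = 7.2
Node u (S = 26): V_u = 1/1.1·[0.6000·0.0000 + 0.4000·0.0000] = 0.0000
Node d (S = 16): V_d = 1/1.1·[0.6000·0.0000 + 0.4000·7.2000] = 2.6182
Node 0 (S = 20): V_0 = 1/1.1·[0.6000·0.0000 + 0.4000·2.6182] = 0.9521

$0.95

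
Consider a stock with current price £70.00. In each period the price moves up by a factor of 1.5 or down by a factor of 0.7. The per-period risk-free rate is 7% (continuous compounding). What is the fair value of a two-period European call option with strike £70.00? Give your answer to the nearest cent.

£18.01

Risk-neutral probability p = (e^0.07 − 0.7)/(1.5 − 0.7) = 0.3725/0.8000 = 0.4656
Terminal stock prices: S_uu = 157.5, S_ud = 73.5, S_dd = 34.3
Terminal payoffs (S − K): max(87.5, 0) = 87.5, max(3.5, 0) = 3.5, max(-35.7, 0) = 0
Node u (S = 105): V_u = e^(−0.07)·[0.4656·87.5000 + 0.5344·3.5000] = 39.7324
Node d (S = 49): V_d = e^(−0.07)·[0.4656·3.5000 + 0.5344·0.0000] = 1.5195
Node 0 (S = 70): V_0 = e^(−0.07)·[0.4656·39.7324 + 0.5344·1.5195] = 18.0071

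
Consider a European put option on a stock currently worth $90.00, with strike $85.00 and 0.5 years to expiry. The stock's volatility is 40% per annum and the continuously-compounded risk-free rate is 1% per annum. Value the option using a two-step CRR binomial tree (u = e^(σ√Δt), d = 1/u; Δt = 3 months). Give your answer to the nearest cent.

CRR parameters: u = e^(σ√Δt) = e^(0.4·√0.25) = 1.2214, d = 1/u = 0.8187
Per-period rate: rΔt = 0.01·0.25 = 0.0025, so R = e^0.0025 = 1.0025
Risk-neutral probability p = (e^0.0025 − 0.8187)/(1.2214 − 0.8187) = 0.1838/0.4027 = 0.4564
Terminal stock prices: S_uu = 134.3, S_ud = 90, S_dd = 60.33
Terminal payoffs (K − S): max(-49.26, 0) = 0, max(-5, 0) = 0, max(24.67, 0) = 24.67
Node u (S = 109.9): V_u = e^(−0.0025)·[0.4564·0.0000 + 0.5436·0.0000] = 0.0000
Node d (S = 73.69): V_d = e^(−0.0025)·[0.4564·0.0000 + 0.5436·24.6712] = 13.3782
Node 0 (S = 90): V_0 = e^(−0.0025)·[0.4564·0.0000 + 0.5436·13.3782] = 7.2545

$7.25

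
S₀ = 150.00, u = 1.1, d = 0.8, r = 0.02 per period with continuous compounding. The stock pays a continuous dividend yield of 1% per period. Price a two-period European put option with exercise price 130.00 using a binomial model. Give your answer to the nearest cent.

2.94

Per-period risk-free factor R = e^0.02 = 1.0202; dividend-adjusted growth = e^(0.02−0.01) = 1.0101.
Risk-neutral probability p = (1.0101 − 0.8)/(1.1 − 0.8) = 0.2101/0.3000 = 0.7002
Terminal stock prices: S_uu = 181.5, S_ud = 132, S_dd = 96
Terminal payoffs (K − S): max(-51.5, 0) = 0, max(-2, 0) = 0, max(34, 0) = 34
Node u (S = 165): V_u = e^(−0.02)·[0.7002·0.0000 + 0.2998·0.0000] = 0.0000
Node d (S = 120): V_d = e^(−0.02)·[0.7002·0.0000 + 0.2998·34.0000] = 9.9925
Node 0 (S = 150): V_0 = e^(−0.02)·[0.7002·0.0000 + 0.2998·9.9925] = 2.9367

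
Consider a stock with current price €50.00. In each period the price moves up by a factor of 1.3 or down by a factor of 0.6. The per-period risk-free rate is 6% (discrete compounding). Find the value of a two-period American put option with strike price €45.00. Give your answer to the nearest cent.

€6.05

Risk-neutral probability p = (1 + 0.06 − 0.6)/(1.3 − 0.6) = 0.4600/0.7000 = 0.6571
Terminal stock prices: S_uu = 84.5, S_ud = 39, S_dd = 18
Terminal payoffs (K − S): max(-39.5, 0) = 0, max(6, 0) = 6, max(27, 0) = 27
Node u (S = 65): continuation = 1/1.06·[0.6571·0.0000 + 0.3429·6.0000] = 1.9407; exercise value = 0.0000 ≤ continuation, so V_u = 1.9407
Node d (S = 30): continuation = 1/1.06·[0.6571·6.0000 + 0.3429·27.0000] = 12.4528; exercise value = 15.0000 > continuation, so V_d = 15.0000 (exercise)
Node 0 (S = 50): continuation = 1/1.06·[0.6571·1.9407 + 0.3429·15.0000] = 6.0549; exercise value = 0.0000 ≤ continuation, so V_0 = 6.0549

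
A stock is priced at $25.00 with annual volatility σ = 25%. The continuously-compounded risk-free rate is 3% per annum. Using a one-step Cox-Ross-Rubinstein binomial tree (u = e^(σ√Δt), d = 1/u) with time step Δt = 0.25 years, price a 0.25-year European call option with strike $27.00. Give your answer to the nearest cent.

CRR parameters: u = e^(σ√Δt) = e^(0.25·√0.25) = 1.1331, d = 1/u = 0.8825
Per-period rate: rΔt = 0.03·0.25 = 0.0075, so R = e^0.0075 = 1.0075
Risk-neutral probability p = (e^0.0075 − 0.8825)/(1.1331 − 0.8825) = 0.1250/0.2507 = 0.4988
Terminal stock prices: S_u = 28.33, S_d = 22.06
Terminal payoffs (S − K): max(1.329, 0) = 1.329, max(-4.938, 0) = 0
Node 0 (S = 25): V_0 = e^(−0.0075)·[0.4988·1.3287 + 0.5012·0.0000] = 0.6578

$0.66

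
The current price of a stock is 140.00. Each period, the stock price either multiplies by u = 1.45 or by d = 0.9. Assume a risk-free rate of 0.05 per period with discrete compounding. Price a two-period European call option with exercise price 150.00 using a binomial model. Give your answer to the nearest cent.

Risk-neutral probability p = (1 + 0.05 − 0.9)/(1.45 − 0.9) = 0.1500/0.5500 = 0.2727
Terminal stock prices: S_uu = 294.4, S_ud = 182.7, S_dd = 113.4
Terminal payoffs (S − K): max(144.4, 0) = 144.4, max(32.7, 0) = 32.7, max(-36.6, 0) = 0
Node u (S = 203): V_u = 1/1.05·[0.2727·144.3500 + 0.7273·32.7000] = 60.1429
Node d (S = 126): V_d = 1/1.05·[0.2727·32.7000 + 0.7273·0.0000] = 8.4935
Node 0 (S = 140): V_0 = 1/1.05·[0.2727·60.1429 + 0.7273·8.4935] = 21.5045

21.50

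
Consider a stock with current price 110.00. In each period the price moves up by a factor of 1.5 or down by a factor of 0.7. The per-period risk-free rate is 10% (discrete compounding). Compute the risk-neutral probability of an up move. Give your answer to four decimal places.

p = 0.5000

Risk-neutral probability p = (1 + 0.1 − 0.7)/(1.5 − 0.7) = 0.4000/0.8000 = 0.5000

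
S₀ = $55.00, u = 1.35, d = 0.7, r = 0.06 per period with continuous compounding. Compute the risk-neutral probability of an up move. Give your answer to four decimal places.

Risk-neutral probability p = (e^0.06 − 0.7)/(1.35 − 0.7) = 0.3618/0.6500 = 0.5567

p = 0.5567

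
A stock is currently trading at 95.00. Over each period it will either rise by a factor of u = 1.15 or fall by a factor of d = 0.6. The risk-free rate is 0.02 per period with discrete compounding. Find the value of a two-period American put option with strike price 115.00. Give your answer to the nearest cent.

Risk-neutral probability p = (1 + 0.02 − 0.6)/(1.15 − 0.6) = 0.4200/0.5500 = 0.7636
Terminal stock prices: S_uu = 125.6, S_ud = 65.55, S_dd = 34.2
Terminal payoffs (K − S): max(-10.64, 0) = 0, max(49.45, 0) = 49.45, max(80.8, 0) = 80.8
Node u (S = 109.2): continuation = 1/1.02·[0.7636·0.0000 + 0.2364·49.4500] = 11.4590; exercise value = 5.7500 ≤ continuation, so V_u = 11.4590
Node d (S = 57): continuation = 1/1.02·[0.7636·49.4500 + 0.2364·80.8000] = 55.7451; exercise value = 58.0000 > continuation, so V_d = 58.0000 (exercise)
Node 0 (S = 95): continuation = 1/1.02·[0.7636·11.4590 + 0.2364·58.0000] = 22.0192; exercise value = 20.0000 ≤ continuation, so V_0 = 22.0192

22.02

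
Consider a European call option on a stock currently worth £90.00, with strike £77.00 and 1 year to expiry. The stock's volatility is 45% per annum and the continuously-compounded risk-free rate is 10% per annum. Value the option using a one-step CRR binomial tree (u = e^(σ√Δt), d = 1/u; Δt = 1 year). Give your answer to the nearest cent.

CRR parameters: u = e^(σ√Δt) = e^(0.45·√1) = 1.5683, d = 1/u = 0.6376
Per-period rate: rΔt = 0.1·1 = 0.1, so R = e^0.1 = 1.1052
Risk-neutral probability p = (e^0.1 − 0.6376)/(1.5683 − 0.6376) = 0.4675/0.9307 = 0.5024
Terminal stock prices: S_u = 141.1, S_d = 57.39
Terminal payoffs (S − K): max(64.15, 0) = 64.15, max(-19.61, 0) = 0
Node 0 (S = 90): V_0 = e^(−0.1)·[0.5024·64.1481 + 0.4976·0.0000] = 29.1591

£29.16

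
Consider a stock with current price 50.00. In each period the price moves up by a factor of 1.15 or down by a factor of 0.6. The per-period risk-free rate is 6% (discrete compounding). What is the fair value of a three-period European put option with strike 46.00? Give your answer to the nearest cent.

3.38

Risk-neutral probability p = (1 + 0.06 − 0.6)/(1.15 − 0.6) = 0.4600/0.5500 = 0.8364
Terminal stock prices: S_uuu = 76.04, S_uud = 39.67, S_udd = 20.7, S_ddd = 10.8
Terminal payoffs (K − S): max(-30.04, 0) = 0, max(6.325, 0) = 6.325, max(25.3, 0) = 25.3, max(35.2, 0) = 35.2
Node uu (S = 66.12): V_uu = 1/1.06·[0.8364·0.0000 + 0.1636·6.3250] = 0.9764
Node ud (S = 34.5): V_ud = 1/1.06·[0.8364·6.3250 + 0.1636·25.3000] = 8.8962
Node dd (S = 18): V_dd = 1/1.06·[0.8364·25.3000 + 0.1636·35.2000] = 25.3962
Node u (S = 57.5): V_u = 1/1.06·[0.8364·0.9764 + 0.1636·8.8962] = 2.1438
Node d (S = 30): V_d = 1/1.06·[0.8364·8.8962 + 0.1636·25.3962] = 10.9398
Node 0 (S = 50): V_0 = 1/1.06·[0.8364·2.1438 + 0.1636·10.9398] = 3.3803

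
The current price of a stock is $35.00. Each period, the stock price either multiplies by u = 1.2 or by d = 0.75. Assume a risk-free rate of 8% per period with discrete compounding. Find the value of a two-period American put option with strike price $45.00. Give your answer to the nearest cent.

Risk-neutral probability p = (1 + 0.08 − 0.75)/(1.2 − 0.75) = 0.3300/0.4500 = 0.7333
Terminal stock prices: S_uu = 50.4, S_ud = 31.5, S_dd = 19.69
Terminal payoffs (K − S): max(-5.4, 0) = 0, max(13.5, 0) = 13.5, max(25.31, 0) = 25.31
Node u (S = 42): continuation = 1/1.08·[0.7333·0.0000 + 0.2667·13.5000] = 3.3333; exercise value = 3.0000 ≤ continuation, so V_u = 3.3333
Node d (S = 26.25): continuation = 1/1.08·[0.7333·13.5000 + 0.2667·25.3125] = 15.4167; exercise value = 18.7500 > continuation, so V_d = 18.7500 (exercise)
Node 0 (S = 35): continuation = 1/1.08·[0.7333·3.3333 + 0.2667·18.7500] = 6.8930; exercise value = 10.0000 > continuation, so V_0 = 10.0000 (exercise)

$10.00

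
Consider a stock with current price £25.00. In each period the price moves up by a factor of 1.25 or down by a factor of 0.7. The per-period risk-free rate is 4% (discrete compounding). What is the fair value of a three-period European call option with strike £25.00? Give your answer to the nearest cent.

£5.92

Risk-neutral probability p = (1 + 0.04 − 0.7)/(1.25 − 0.7) = 0.3400/0.5500 = 0.6182
Terminal stock prices: S_uuu = 48.83, S_uud = 27.34, S_udd = 15.31, S_ddd = 8.575
Terminal payoffs (S − K): max(23.83, 0) = 23.83, max(2.344, 0) = 2.344, max(-9.688, 0) = 0, max(-16.43, 0) = 0
Node uu (S = 39.06): V_uu = 1/1.04·[0.6182·23.8281 + 0.3818·2.3438] = 15.0240
Node ud (S = 21.88): V_ud = 1/1.04·[0.6182·2.3438 + 0.3818·0.0000] = 1.3931
Node dd (S = 12.25): V_dd = 1/1.04·[0.6182·0.0000 + 0.3818·0.0000] = 0.0000
Node u (S = 31.25): V_u = 1/1.04·[0.6182·15.0240 + 0.3818·1.3931] = 9.4418
Node d (S = 17.5): V_d = 1/1.04·[0.6182·1.3931 + 0.3818·0.0000] = 0.8281
Node 0 (S = 25): V_0 = 1/1.04·[0.6182·9.4418 + 0.3818·0.8281] = 5.9163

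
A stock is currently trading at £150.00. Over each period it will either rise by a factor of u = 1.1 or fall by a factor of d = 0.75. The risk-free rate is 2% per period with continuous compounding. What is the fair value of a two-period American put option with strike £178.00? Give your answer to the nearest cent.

£28.00

Risk-neutral probability p = (e^0.02 − 0.75)/(1.1 − 0.75) = 0.2702/0.3500 = 0.7720
Terminal stock prices: S_uu = 181.5, S_ud = 123.8, S_dd = 84.38
Terminal payoffs (K − S): max(-3.5, 0) = 0, max(54.25, 0) = 54.25, max(93.62, 0) = 93.62
Node u (S = 165): continuation = e^(−0.02)·[0.7720·0.0000 + 0.2280·54.2500] = 12.1239; exercise value = 13.0000 > continuation, so V_u = 13.0000 (exercise)
Node d (S = 112.5): continuation = e^(−0.02)·[0.7720·54.2500 + 0.2280·93.6250] = 61.9754; exercise value = 65.5000 > continuation, so V_d = 65.5000 (exercise)
Node 0 (S = 150): continuation = e^(−0.02)·[0.7720·13.0000 + 0.2280·65.5000] = 24.4754; exercise value = 28.0000 > continuation, so V_0 = 28.0000 (exercise)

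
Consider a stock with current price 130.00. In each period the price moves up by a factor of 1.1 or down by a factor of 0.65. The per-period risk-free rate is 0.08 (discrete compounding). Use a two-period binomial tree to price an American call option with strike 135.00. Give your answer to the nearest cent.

Risk-neutral probability p = (1 + 0.08 − 0.65)/(1.1 − 0.65) = 0.4300/0.4500 = 0.9556
Terminal stock prices: S_uu = 157.3, S_ud = 92.95, S_dd = 54.93
Terminal payoffs (S − K): max(22.3, 0) = 22.3, max(-42.05, 0) = 0, max(-80.07, 0) = 0
Node u (S = 143): continuation = 1/1.08·[0.9556·22.3000 + 0.0444·0.0000] = 19.7305; exercise value = 8.0000 ≤ continuation, so V_u = 19.7305
Node d (S = 84.5): continuation = 1/1.08·[0.9556·0.0000 + 0.0444·0.0000] = 0.0000; exercise value = 0.0000 ≤ continuation, so V_d = 0.0000
Node 0 (S = 130): continuation = 1/1.08·[0.9556·19.7305 + 0.0444·0.0000] = 17.4570; exercise value = 0.0000 ≤ continuation, so V_0 = 17.4570

17.46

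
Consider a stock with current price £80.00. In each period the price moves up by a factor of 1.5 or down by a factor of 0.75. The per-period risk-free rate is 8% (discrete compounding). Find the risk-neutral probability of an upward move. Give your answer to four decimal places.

Risk-neutral probability p = (1 + 0.08 − 0.75)/(1.5 − 0.75) = 0.3300/0.7500 = 0.4400

p = 0.4400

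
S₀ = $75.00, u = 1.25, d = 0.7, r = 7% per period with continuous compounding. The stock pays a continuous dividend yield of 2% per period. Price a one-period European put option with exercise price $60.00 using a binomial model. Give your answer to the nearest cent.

$2.53

Per-period risk-free factor R = e^0.07 = 1.0725; dividend-adjusted growth = e^(0.07−0.02) = 1.0513.
Risk-neutral probability p = (1.0513 − 0.7)/(1.25 − 0.7) = 0.3513/0.5500 = 0.6387
Terminal stock prices: S_u = 93.75, S_d = 52.5
Terminal payoffs (K − S): max(-33.75, 0) = 0, max(7.5, 0) = 7.5
Node 0 (S = 75): V_0 = e^(−0.07)·[0.6387·0.0000 + 0.3613·7.5000] = 2.5267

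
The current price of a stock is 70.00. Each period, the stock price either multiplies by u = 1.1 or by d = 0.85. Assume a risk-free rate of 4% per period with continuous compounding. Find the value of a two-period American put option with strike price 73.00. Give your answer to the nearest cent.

Risk-neutral probability p = (e^0.04 − 0.85)/(1.1 − 0.85) = 0.1908/0.2500 = 0.7632
Terminal stock prices: S_uu = 84.7, S_ud = 65.45, S_dd = 50.57
Terminal payoffs (K − S): max(-11.7, 0) = 0, max(7.55, 0) = 7.55, max(22.43, 0) = 22.43
Node u (S = 77): continuation = e^(−0.04)·[0.7632·0.0000 + 0.2368·7.5500] = 1.7174; exercise value = 0.0000 ≤ continuation, so V_u = 1.7174
Node d (S = 59.5): continuation = e^(−0.04)·[0.7632·7.5500 + 0.2368·22.4250] = 10.6376; exercise value = 13.5000 > continuation, so V_d = 13.5000 (exercise)
Node 0 (S = 70): continuation = e^(−0.04)·[0.7632·1.7174 + 0.2368·13.5000] = 4.3303; exercise value = 3.0000 ≤ continuation, so V_0 = 4.3303

4.33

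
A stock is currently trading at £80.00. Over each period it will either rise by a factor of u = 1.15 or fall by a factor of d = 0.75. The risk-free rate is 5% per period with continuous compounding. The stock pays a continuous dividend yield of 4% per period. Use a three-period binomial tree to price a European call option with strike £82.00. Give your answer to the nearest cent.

Per-period risk-free factor R = e^0.05 = 1.0513; dividend-adjusted growth = e^(0.05−0.04) = 1.0101.
Risk-neutral probability p = (1.0101 − 0.75)/(1.15 − 0.75) = 0.2601/0.4000 = 0.6501
Terminal stock prices: S_uuu = 121.7, S_uud = 79.35, S_udd = 51.75, S_ddd = 33.75
Terminal payoffs (S − K): max(39.67, 0) = 39.67, max(-2.65, 0) = 0, max(-30.25, 0) = 0, max(-48.25, 0) = 0
Node uu (S = 105.8): V_uu = e^(−0.05)·[0.6501·39.6700 + 0.3499·0.0000] = 24.5327
Node ud (S = 69): V_ud = e^(−0.05)·[0.6501·0.0000 + 0.3499·0.0000] = 0.0000
Node dd (S = 45): V_dd = e^(−0.05)·[0.6501·0.0000 + 0.3499·0.0000] = 0.0000
Node u (S = 92): V_u = e^(−0.05)·[0.6501·24.5327 + 0.3499·0.0000] = 15.1714
Node d (S = 60): V_d = e^(−0.05)·[0.6501·0.0000 + 0.3499·0.0000] = 0.0000
Node 0 (S = 80): V_0 = e^(−0.05)·[0.6501·15.1714 + 0.3499·0.0000] = 9.3823

£9.38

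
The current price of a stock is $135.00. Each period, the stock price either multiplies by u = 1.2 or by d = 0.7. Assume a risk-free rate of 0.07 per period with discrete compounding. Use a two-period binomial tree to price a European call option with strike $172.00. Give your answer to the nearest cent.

Risk-neutral probability p = (1 + 0.07 − 0.7)/(1.2 − 0.7) = 0.3700/0.5000 = 0.7400
Terminal stock prices: S_uu = 194.4, S_ud = 113.4, S_dd = 66.15
Terminal payoffs (S − K): max(22.4, 0) = 22.4, max(-58.6, 0) = 0, max(-105.9, 0) = 0
Node u (S = 162): V_u = 1/1.07·[0.7400·22.4000 + 0.2600·0.0000] = 15.4916
Node d (S = 94.5): V_d = 1/1.07·[0.7400·0.0000 + 0.2600·0.0000] = 0.0000
Node 0 (S = 135): V_0 = 1/1.07·[0.7400·15.4916 + 0.2600·0.0000] = 10.7138

$10.71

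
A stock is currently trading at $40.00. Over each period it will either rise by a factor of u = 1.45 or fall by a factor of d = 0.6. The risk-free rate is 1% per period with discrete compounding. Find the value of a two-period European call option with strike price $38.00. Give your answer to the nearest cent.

$10.51

Risk-neutral probability p = (1 + 0.01 − 0.6)/(1.45 − 0.6) = 0.4100/0.8500 = 0.4824
Terminal stock prices: S_uu = 84.1, S_ud = 34.8, S_dd = 14.4
Terminal payoffs (S − K): max(46.1, 0) = 46.1, max(-3.2, 0) = 0, max(-23.6, 0) = 0
Node u (S = 58): V_u = 1/1.01·[0.4824·46.1000 + 0.5176·0.0000] = 22.0163
Node d (S = 24): V_d = 1/1.01·[0.4824·0.0000 + 0.5176·0.0000] = 0.0000
Node 0 (S = 40): V_0 = 1/1.01·[0.4824·22.0163 + 0.5176·0.0000] = 10.5145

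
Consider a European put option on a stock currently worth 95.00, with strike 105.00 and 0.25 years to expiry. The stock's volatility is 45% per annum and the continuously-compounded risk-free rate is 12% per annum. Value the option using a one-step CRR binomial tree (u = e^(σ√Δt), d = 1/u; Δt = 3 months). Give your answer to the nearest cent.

CRR parameters: u = e^(σ√Δt) = e^(0.45·√0.25) = 1.2523, d = 1/u = 0.7985
Per-period rate: rΔt = 0.12·0.25 = 0.03, so R = e^0.03 = 1.0305
Risk-neutral probability p = (e^0.03 − 0.7985)/(1.2523 − 0.7985) = 0.2319/0.4538 = 0.5111
Terminal stock prices: S_u = 119, S_d = 75.86
Terminal payoffs (K − S): max(-13.97, 0) = 0, max(29.14, 0) = 29.14
Node 0 (S = 95): V_0 = e^(−0.03)·[0.5111·0.0000 + 0.4889·29.1410] = 13.8261

13.83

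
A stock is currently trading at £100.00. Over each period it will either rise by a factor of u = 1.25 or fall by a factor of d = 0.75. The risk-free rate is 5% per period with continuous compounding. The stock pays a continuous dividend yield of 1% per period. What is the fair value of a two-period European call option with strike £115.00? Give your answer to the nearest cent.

Per-period risk-free factor R = e^0.05 = 1.0513; dividend-adjusted growth = e^(0.05−0.01) = 1.0408.
Risk-neutral probability p = (1.0408 − 0.75)/(1.25 − 0.75) = 0.2908/0.5000 = 0.5816
Terminal stock prices: S_uu = 156.2, S_ud = 93.75, S_dd = 56.25
Terminal payoffs (S − K): max(41.25, 0) = 41.25, max(-21.25, 0) = 0, max(-58.75, 0) = 0
Node u (S = 125): V_u = e^(−0.05)·[0.5816·41.2500 + 0.4184·0.0000] = 22.8218
Node d (S = 75): V_d = e^(−0.05)·[0.5816·0.0000 + 0.4184·0.0000] = 0.0000
Node 0 (S = 100): V_0 = e^(−0.05)·[0.5816·22.8218 + 0.4184·0.0000] = 12.6263

£12.63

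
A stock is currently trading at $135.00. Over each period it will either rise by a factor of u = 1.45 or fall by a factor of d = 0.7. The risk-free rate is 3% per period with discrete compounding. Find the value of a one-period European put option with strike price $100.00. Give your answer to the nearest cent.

$2.99

Risk-neutral probability p = (1 + 0.03 − 0.7)/(1.45 − 0.7) = 0.3300/0.7500 = 0.4400
Terminal stock prices: S_u = 195.8, S_d = 94.5
Terminal payoffs (K − S): max(-95.75, 0) = 0, max(5.5, 0) = 5.5
Node 0 (S = 135): V_0 = 1/1.03·[0.4400·0.0000 + 0.5600·5.5000] = 2.9903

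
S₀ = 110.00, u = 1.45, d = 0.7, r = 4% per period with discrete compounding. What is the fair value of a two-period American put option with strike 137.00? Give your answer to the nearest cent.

Risk-neutral probability p = (1 + 0.04 − 0.7)/(1.45 − 0.7) = 0.3400/0.7500 = 0.4533
Terminal stock prices: S_uu = 231.3, S_ud = 111.6, S_dd = 53.9
Terminal payoffs (K − S): max(-94.28, 0) = 0, max(25.35, 0) = 25.35, max(83.1, 0) = 83.1
Node u (S = 159.5): continuation = 1/1.04·[0.4533·0.0000 + 0.5467·25.3500] = 13.3250; exercise value = 0.0000 ≤ continuation, so V_u = 13.3250
Node d (S = 77): continuation = 1/1.04·[0.4533·25.3500 + 0.5467·83.1000] = 54.7308; exercise value = 60.0000 > continuation, so V_d = 60.0000 (exercise)
Node 0 (S = 110): continuation = 1/1.04·[0.4533·13.3250 + 0.5467·60.0000] = 37.3468; exercise value = 27.0000 ≤ continuation, so V_0 = 37.3468

37.35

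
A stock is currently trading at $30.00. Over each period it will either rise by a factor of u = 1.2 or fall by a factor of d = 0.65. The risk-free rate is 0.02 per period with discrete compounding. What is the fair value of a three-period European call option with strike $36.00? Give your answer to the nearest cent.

Risk-neutral probability p = (1 + 0.02 − 0.65)/(1.2 − 0.65) = 0.3700/0.5500 = 0.6727
Terminal stock prices: S_uuu = 51.84, S_uud = 28.08, S_udd = 15.21, S_ddd = 8.239
Terminal payoffs (S − K): max(15.84, 0) = 15.84, max(-7.92, 0) = 0, max(-20.79, 0) = 0, max(-27.76, 0) = 0
Node uu (S = 43.2): V_uu = 1/1.02·[0.6727·15.8400 + 0.3273·0.0000] = 10.4471
Node ud (S = 23.4): V_ud = 1/1.02·[0.6727·0.0000 + 0.3273·0.0000] = 0.0000
Node dd (S = 12.68): V_dd = 1/1.02·[0.6727·0.0000 + 0.3273·0.0000] = 0.0000
Node u (S = 36): V_u = 1/1.02·[0.6727·10.4471 + 0.3273·0.0000] = 6.8902
Node d (S = 19.5): V_d = 1/1.02·[0.6727·0.0000 + 0.3273·0.0000] = 0.0000
Node 0 (S = 30): V_0 = 1/1.02·[0.6727·6.8902 + 0.3273·0.0000] = 4.5443

$4.54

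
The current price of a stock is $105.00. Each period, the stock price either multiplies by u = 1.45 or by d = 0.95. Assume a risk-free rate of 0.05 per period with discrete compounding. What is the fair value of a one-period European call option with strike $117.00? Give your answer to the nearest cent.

$6.71

Risk-neutral probability p = (1 + 0.05 − 0.95)/(1.45 − 0.95) = 0.1000/0.5000 = 0.2000
Terminal stock prices: S_u = 152.2, S_d = 99.75
Terminal payoffs (S − K): max(35.25, 0) = 35.25, max(-17.25, 0) = 0
Node 0 (S = 105): V_0 = 1/1.05·[0.2000·35.2500 + 0.8000·0.0000] = 6.7143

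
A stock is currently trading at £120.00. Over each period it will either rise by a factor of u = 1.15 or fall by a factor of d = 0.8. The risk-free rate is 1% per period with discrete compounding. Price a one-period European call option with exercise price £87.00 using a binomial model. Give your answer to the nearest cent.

£33.86

Risk-neutral probability p = (1 + 0.01 − 0.8)/(1.15 − 0.8) = 0.2100/0.3500 = 0.6000
Terminal stock prices: S_u = 138, S_d = 96
Terminal payoffs (S − K): max(51, 0) = 51, max(9, 0) = 9
Node 0 (S = 120): V_0 = 1/1.01·[0.6000·51.0000 + 0.4000·9.0000] = 33.8614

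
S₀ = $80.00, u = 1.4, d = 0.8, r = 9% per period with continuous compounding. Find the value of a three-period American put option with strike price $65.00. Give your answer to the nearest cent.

Risk-neutral probability p = (e^0.09 − 0.8)/(1.4 − 0.8) = 0.2942/0.6000 = 0.4903
Terminal stock prices: S_uuu = 219.5, S_uud = 125.4, S_udd = 71.68, S_ddd = 40.96
Terminal payoffs (K − S): max(-154.5, 0) = 0, max(-60.44, 0) = 0, max(-6.68, 0) = 0, max(24.04, 0) = 24.04
Node uu (S = 156.8): continuation = e^(−0.09)·[0.4903·0.0000 + 0.5097·0.0000] = 0.0000; exercise value = 0.0000 ≤ continuation, so V_uu = 0.0000
Node ud (S = 89.6): continuation = e^(−0.09)·[0.4903·0.0000 + 0.5097·0.0000] = 0.0000; exercise value = 0.0000 ≤ continuation, so V_ud = 0.0000
Node dd (S = 51.2): continuation = e^(−0.09)·[0.4903·0.0000 + 0.5097·24.0400] = 11.1988; exercise value = 13.8000 > continuation, so V_dd = 13.8000 (exercise)
Node u (S = 112): continuation = e^(−0.09)·[0.4903·0.0000 + 0.5097·0.0000] = 0.0000; exercise value = 0.0000 ≤ continuation, so V_u = 0.0000
Node d (S = 64): continuation = e^(−0.09)·[0.4903·0.0000 + 0.5097·13.8000] = 6.4286; exercise value = 1.0000 ≤ continuation, so V_d = 6.4286
Node 0 (S = 80): continuation = e^(−0.09)·[0.4903·0.0000 + 0.5097·6.4286] = 2.9947; exercise value = 0.0000 ≤ continuation, so V_0 = 2.9947

$2.99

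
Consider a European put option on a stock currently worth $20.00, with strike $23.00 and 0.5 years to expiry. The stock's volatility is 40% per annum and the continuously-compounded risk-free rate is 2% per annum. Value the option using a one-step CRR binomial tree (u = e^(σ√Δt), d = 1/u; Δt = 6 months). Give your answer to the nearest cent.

CRR parameters: u = e^(σ√Δt) = e^(0.4·√0.5) = 1.3269, d = 1/u = 0.7536
Per-period rate: rΔt = 0.02·0.5 = 0.01, so R = e^0.01 = 1.0101
Risk-neutral probability p = (e^0.01 − 0.7536)/(1.3269 − 0.7536) = 0.2564/0.5733 = 0.4473
Terminal stock prices: S_u = 26.54, S_d = 15.07
Terminal payoffs (K − S): max(-3.538, 0) = 0, max(7.927, 0) = 7.927
Node 0 (S = 20): V_0 = e^(−0.01)·[0.4473·0.0000 + 0.5527·7.9272] = 4.3379

$4.34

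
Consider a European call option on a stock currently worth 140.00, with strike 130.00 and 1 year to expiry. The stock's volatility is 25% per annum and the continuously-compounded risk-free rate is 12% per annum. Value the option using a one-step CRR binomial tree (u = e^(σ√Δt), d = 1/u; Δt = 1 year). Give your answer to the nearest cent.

CRR parameters: u = e^(σ√Δt) = e^(0.25·√1) = 1.2840, d = 1/u = 0.7788
Per-period rate: rΔt = 0.12·1 = 0.12, so R = e^0.12 = 1.1275
Risk-neutral probability p = (e^0.12 − 0.7788)/(1.2840 − 0.7788) = 0.3487/0.5052 = 0.6902
Terminal stock prices: S_u = 179.8, S_d = 109
Terminal payoffs (S − K): max(49.76, 0) = 49.76, max(-20.97, 0) = 0
Node 0 (S = 140): V_0 = e^(−0.12)·[0.6902·49.7636 + 0.3098·0.0000] = 30.4620

30.46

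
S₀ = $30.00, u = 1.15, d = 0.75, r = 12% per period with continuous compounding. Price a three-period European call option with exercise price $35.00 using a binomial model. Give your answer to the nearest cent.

$6.23

Risk-neutral probability p = (e^0.12 − 0.75)/(1.15 − 0.75) = 0.3775/0.4000 = 0.9437
Terminal stock prices: S_uuu = 45.63, S_uud = 29.76, S_udd = 19.41, S_ddd = 12.66
Terminal payoffs (S − K): max(10.63, 0) = 10.63, max(-5.244, 0) = 0, max(-15.59, 0) = 0, max(-22.34, 0) = 0
Node uu (S = 39.67): V_uu = e^(−0.12)·[0.9437·10.6262 + 0.0563·0.0000] = 8.8944
Node ud (S = 25.88): V_ud = e^(−0.12)·[0.9437·0.0000 + 0.0563·0.0000] = 0.0000
Node dd (S = 16.88): V_dd = e^(−0.12)·[0.9437·0.0000 + 0.0563·0.0000] = 0.0000
Node u (S = 34.5): V_u = e^(−0.12)·[0.9437·8.8944 + 0.0563·0.0000] = 7.4449
Node d (S = 22.5): V_d = e^(−0.12)·[0.9437·0.0000 + 0.0563·0.0000] = 0.0000
Node 0 (S = 30): V_0 = e^(−0.12)·[0.9437·7.4449 + 0.0563·0.0000] = 6.2315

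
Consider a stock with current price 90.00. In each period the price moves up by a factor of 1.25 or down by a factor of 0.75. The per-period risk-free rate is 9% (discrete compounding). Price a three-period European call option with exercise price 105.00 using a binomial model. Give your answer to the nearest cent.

Risk-neutral probability p = (1 + 0.09 − 0.75)/(1.25 − 0.75) = 0.3400/0.5000 = 0.6800
Terminal stock prices: S_uuu = 175.8, S_uud = 105.5, S_udd = 63.28, S_ddd = 37.97
Terminal payoffs (S − K): max(70.78, 0) = 70.78, max(0.4688, 0) = 0.4688, max(-41.72, 0) = 0, max(-67.03, 0) = 0
Node uu (S = 140.6): V_uu = 1/1.09·[0.6800·70.7812 + 0.3200·0.4688] = 44.2947
Node ud (S = 84.38): V_ud = 1/1.09·[0.6800·0.4688 + 0.3200·0.0000] = 0.2924
Node dd (S = 50.62): V_dd = 1/1.09·[0.6800·0.0000 + 0.3200·0.0000] = 0.0000
Node u (S = 112.5): V_u = 1/1.09·[0.6800·44.2947 + 0.3200·0.2924] = 27.7193
Node d (S = 67.5): V_d = 1/1.09·[0.6800·0.2924 + 0.3200·0.0000] = 0.1824
Node 0 (S = 90): V_0 = 1/1.09·[0.6800·27.7193 + 0.3200·0.1824] = 17.3463

17.35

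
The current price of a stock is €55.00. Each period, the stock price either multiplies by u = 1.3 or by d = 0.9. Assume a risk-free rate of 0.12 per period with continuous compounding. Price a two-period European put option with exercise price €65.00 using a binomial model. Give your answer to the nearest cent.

€3.24

Risk-neutral probability p = (e^0.12 − 0.9)/(1.3 − 0.9) = 0.2275/0.4000 = 0.5687
Terminal stock prices: S_uu = 92.95, S_ud = 64.35, S_dd = 44.55
Terminal payoffs (K − S): max(-27.95, 0) = 0, max(0.65, 0) = 0.65, max(20.45, 0) = 20.45
Node u (S = 71.5): V_u = e^(−0.12)·[0.5687·0.0000 + 0.4313·0.6500] = 0.2486
Node d (S = 49.5): V_d = e^(−0.12)·[0.5687·0.6500 + 0.4313·20.4500] = 8.1498
Node 0 (S = 55): V_0 = e^(−0.12)·[0.5687·0.2486 + 0.4313·8.1498] = 3.2427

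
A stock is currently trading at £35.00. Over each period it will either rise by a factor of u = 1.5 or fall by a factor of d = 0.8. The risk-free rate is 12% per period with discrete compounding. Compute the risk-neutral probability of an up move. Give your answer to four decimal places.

Risk-neutral probability p = (1 + 0.12 − 0.8)/(1.5 − 0.8) = 0.3200/0.7000 = 0.4571

p = 0.4571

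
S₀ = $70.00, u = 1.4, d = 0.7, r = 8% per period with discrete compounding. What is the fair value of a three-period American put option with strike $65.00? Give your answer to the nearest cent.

$8.56

Risk-neutral probability p = (1 + 0.08 − 0.7)/(1.4 − 0.7) = 0.3800/0.7000 = 0.5429
Terminal stock prices: S_uuu = 192.1, S_uud = 96.04, S_udd = 48.02, S_ddd = 24.01
Terminal payoffs (K − S): max(-127.1, 0) = 0, max(-31.04, 0) = 0, max(16.98, 0) = 16.98, max(40.99, 0) = 40.99
Node uu (S = 137.2): continuation = 1/1.08·[0.5429·0.0000 + 0.4571·0.0000] = 0.0000; exercise value = 0.0000 ≤ continuation, so V_uu = 0.0000
Node ud (S = 68.6): continuation = 1/1.08·[0.5429·0.0000 + 0.4571·16.9800] = 7.1873; exercise value = 0.0000 ≤ continuation, so V_ud = 7.1873
Node dd (S = 34.3): continuation = 1/1.08·[0.5429·16.9800 + 0.4571·40.9900] = 25.8852; exercise value = 30.7000 > continuation, so V_dd = 30.7000 (exercise)
Node u (S = 98): continuation = 1/1.08·[0.5429·0.0000 + 0.4571·7.1873] = 3.0422; exercise value = 0.0000 ≤ continuation, so V_u = 3.0422
Node d (S = 49): continuation = 1/1.08·[0.5429·7.1873 + 0.4571·30.7000] = 16.6074; exercise value = 16.0000 ≤ continuation, so V_d = 16.6074
Node 0 (S = 70): continuation = 1/1.08·[0.5429·3.0422 + 0.4571·16.6074] = 8.5587; exercise value = 0.0000 ≤ continuation, so V_0 = 8.5587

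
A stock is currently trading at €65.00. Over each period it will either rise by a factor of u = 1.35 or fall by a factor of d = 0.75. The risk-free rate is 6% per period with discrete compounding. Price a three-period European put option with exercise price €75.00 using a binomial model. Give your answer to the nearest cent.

Risk-neutral probability p = (1 + 0.06 − 0.75)/(1.35 − 0.75) = 0.3100/0.6000 = 0.5167
Terminal stock prices: S_uuu = 159.9, S_uud = 88.85, S_udd = 49.36, S_ddd = 27.42
Terminal payoffs (K − S): max(-84.92, 0) = 0, max(-13.85, 0) = 0, max(25.64, 0) = 25.64, max(47.58, 0) = 47.58
Node uu (S = 118.5): V_uu = 1/1.06·[0.5167·0.0000 + 0.4833·0.0000] = 0.0000
Node ud (S = 65.81): V_ud = 1/1.06·[0.5167·0.0000 + 0.4833·25.6406] = 11.6915
Node dd (S = 36.56): V_dd = 1/1.06·[0.5167·25.6406 + 0.4833·47.5781] = 34.1922
Node u (S = 87.75): V_u = 1/1.06·[0.5167·0.0000 + 0.4833·11.6915] = 5.3310
Node d (S = 48.75): V_d = 1/1.06·[0.5167·11.6915 + 0.4833·34.1922] = 21.2895
Node 0 (S = 65): V_0 = 1/1.06·[0.5167·5.3310 + 0.4833·21.2895] = 12.3059

€12.31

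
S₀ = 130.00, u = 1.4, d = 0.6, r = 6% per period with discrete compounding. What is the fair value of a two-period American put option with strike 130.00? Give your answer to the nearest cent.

Risk-neutral probability p = (1 + 0.06 − 0.6)/(1.4 − 0.6) = 0.4600/0.8000 = 0.5750
Terminal stock prices: S_uu = 254.8, S_ud = 109.2, S_dd = 46.8
Terminal payoffs (K − S): max(-124.8, 0) = 0, max(20.8, 0) = 20.8, max(83.2, 0) = 83.2
Node u (S = 182): continuation = 1/1.06·[0.5750·0.0000 + 0.4250·20.8000] = 8.3396; exercise value = 0.0000 ≤ continuation, so V_u = 8.3396
Node d (S = 78): continuation = 1/1.06·[0.5750·20.8000 + 0.4250·83.2000] = 44.6415; exercise value = 52.0000 > continuation, so V_d = 52.0000 (exercise)
Node 0 (S = 130): continuation = 1/1.06·[0.5750·8.3396 + 0.4250·52.0000] = 25.3729; exercise value = 0.0000 ≤ continuation, so V_0 = 25.3729

25.37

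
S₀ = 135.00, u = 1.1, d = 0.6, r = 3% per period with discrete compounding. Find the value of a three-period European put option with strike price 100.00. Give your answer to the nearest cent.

2.90

Risk-neutral probability p = (1 + 0.03 − 0.6)/(1.1 − 0.6) = 0.4300/0.5000 = 0.8600
Terminal stock prices: S_uuu = 179.7, S_uud = 98.01, S_udd = 53.46, S_ddd = 29.16
Terminal payoffs (K − S): max(-79.69, 0) = 0, max(1.99, 0) = 1.99, max(46.54, 0) = 46.54, max(70.84, 0) = 70.84
Node uu (S = 163.4): V_uu = 1/1.03·[0.8600·0.0000 + 0.1400·1.9900] = 0.2705
Node ud (S = 89.1): V_ud = 1/1.03·[0.8600·1.9900 + 0.1400·46.5400] = 7.9874
Node dd (S = 48.6): V_dd = 1/1.03·[0.8600·46.5400 + 0.1400·70.8400] = 48.4874
Node u (S = 148.5): V_u = 1/1.03·[0.8600·0.2705 + 0.1400·7.9874] = 1.3115
Node d (S = 81): V_d = 1/1.03·[0.8600·7.9874 + 0.1400·48.4874] = 13.2596
Node 0 (S = 135): V_0 = 1/1.03·[0.8600·1.3115 + 0.1400·13.2596] = 2.8973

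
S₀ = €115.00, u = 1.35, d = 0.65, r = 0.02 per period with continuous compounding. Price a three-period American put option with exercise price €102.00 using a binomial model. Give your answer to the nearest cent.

Risk-neutral probability p = (e^0.02 − 0.65)/(1.35 − 0.65) = 0.3702/0.7000 = 0.5289
Terminal stock prices: S_uuu = 282.9, S_uud = 136.2, S_udd = 65.59, S_ddd = 31.58
Terminal payoffs (K − S): max(-180.9, 0) = 0, max(-34.23, 0) = 0, max(36.41, 0) = 36.41, max(70.42, 0) = 70.42
Node uu (S = 209.6): continuation = e^(−0.02)·[0.5289·0.0000 + 0.4711·0.0000] = 0.0000; exercise value = 0.0000 ≤ continuation, so V_uu = 0.0000
Node ud (S = 100.9): continuation = e^(−0.02)·[0.5289·0.0000 + 0.4711·36.4069] = 16.8131; exercise value = 1.0875 ≤ continuation, so V_ud = 16.8131
Node dd (S = 48.59): continuation = e^(−0.02)·[0.5289·36.4069 + 0.4711·70.4181] = 51.3928; exercise value = 53.4125 > continuation, so V_dd = 53.4125 (exercise)
Node u (S = 155.2): continuation = e^(−0.02)·[0.5289·0.0000 + 0.4711·16.8131] = 7.7645; exercise value = 0.0000 ≤ continuation, so V_u = 7.7645
Node d (S = 74.75): continuation = e^(−0.02)·[0.5289·16.8131 + 0.4711·53.4125] = 33.3822; exercise value = 27.2500 ≤ continuation, so V_d = 33.3822
Node 0 (S = 115): continuation = e^(−0.02)·[0.5289·7.7645 + 0.4711·33.3822] = 19.4413; exercise value = 0.0000 ≤ continuation, so V_0 = 19.4413

€19.44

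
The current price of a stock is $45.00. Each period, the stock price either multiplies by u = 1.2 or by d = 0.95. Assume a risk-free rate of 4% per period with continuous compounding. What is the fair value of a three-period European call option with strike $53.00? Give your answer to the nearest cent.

$2.97

Risk-neutral probability p = (e^0.04 − 0.95)/(1.2 − 0.95) = 0.0908/0.2500 = 0.3632
Terminal stock prices: S_uuu = 77.76, S_uud = 61.56, S_udd = 48.73, S_ddd = 38.58
Terminal payoffs (S − K): max(24.76, 0) = 24.76, max(8.56, 0) = 8.56, max(-4.265, 0) = 0, max(-14.42, 0) = 0
Node uu (S = 64.8): V_uu = e^(−0.04)·[0.3632·24.7600 + 0.6368·8.5600] = 13.8782
Node ud (S = 51.3): V_ud = e^(−0.04)·[0.3632·8.5600 + 0.6368·0.0000] = 2.9874
Node dd (S = 40.61): V_dd = e^(−0.04)·[0.3632·0.0000 + 0.6368·0.0000] = 0.0000
Node u (S = 54): V_u = e^(−0.04)·[0.3632·13.8782 + 0.6368·2.9874] = 6.6712
Node d (S = 42.75): V_d = e^(−0.04)·[0.3632·2.9874 + 0.6368·0.0000] = 1.0426
Node 0 (S = 45): V_0 = e^(−0.04)·[0.3632·6.6712 + 0.6368·1.0426] = 2.9661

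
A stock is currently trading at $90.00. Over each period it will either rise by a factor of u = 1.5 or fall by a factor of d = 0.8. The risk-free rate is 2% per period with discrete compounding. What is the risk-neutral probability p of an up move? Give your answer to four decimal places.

p = 0.3143

Risk-neutral probability p = (1 + 0.02 − 0.8)/(1.5 − 0.8) = 0.2200/0.7000 = 0.3143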